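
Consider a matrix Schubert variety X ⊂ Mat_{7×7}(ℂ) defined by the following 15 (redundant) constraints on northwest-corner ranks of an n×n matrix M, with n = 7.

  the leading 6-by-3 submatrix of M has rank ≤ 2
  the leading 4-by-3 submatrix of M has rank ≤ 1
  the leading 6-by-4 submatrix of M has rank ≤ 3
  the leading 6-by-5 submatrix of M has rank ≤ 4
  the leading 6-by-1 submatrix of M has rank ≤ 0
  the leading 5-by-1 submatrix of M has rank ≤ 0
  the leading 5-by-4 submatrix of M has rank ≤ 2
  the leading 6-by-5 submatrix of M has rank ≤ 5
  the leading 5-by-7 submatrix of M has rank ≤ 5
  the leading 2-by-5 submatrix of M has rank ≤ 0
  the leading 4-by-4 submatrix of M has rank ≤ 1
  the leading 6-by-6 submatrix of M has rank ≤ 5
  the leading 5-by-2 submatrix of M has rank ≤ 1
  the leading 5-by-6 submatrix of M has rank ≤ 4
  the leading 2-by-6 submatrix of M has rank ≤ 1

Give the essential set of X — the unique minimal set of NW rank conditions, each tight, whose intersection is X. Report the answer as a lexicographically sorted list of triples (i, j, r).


Recovering R(i,j) via the rank-extension bound from the 15 conditions:

  R[1]: 0, 0, 0, 0, 0, 1, 1
  R[2]: 0, 0, 0, 0, 0, 1, 2
  R[3]: 0, 1, 1, 1, 1, 2, 3
  R[4]: 0, 1, 1, 1, 2, 3, 4
  R[5]: 0, 1, 2, 2, 3, 4, 5
  R[6]: 0, 1, 2, 3, 4, 5, 6
  R[7]: 1, 2, 3, 4, 5, 6, 7

hence w(1..7) = (6, 7, 2, 5, 3, 4, 1).

Fulton essential set (3 of the 16 Rothe cells):

[(2, 5, 0), (4, 4, 1), (6, 1, 0)]


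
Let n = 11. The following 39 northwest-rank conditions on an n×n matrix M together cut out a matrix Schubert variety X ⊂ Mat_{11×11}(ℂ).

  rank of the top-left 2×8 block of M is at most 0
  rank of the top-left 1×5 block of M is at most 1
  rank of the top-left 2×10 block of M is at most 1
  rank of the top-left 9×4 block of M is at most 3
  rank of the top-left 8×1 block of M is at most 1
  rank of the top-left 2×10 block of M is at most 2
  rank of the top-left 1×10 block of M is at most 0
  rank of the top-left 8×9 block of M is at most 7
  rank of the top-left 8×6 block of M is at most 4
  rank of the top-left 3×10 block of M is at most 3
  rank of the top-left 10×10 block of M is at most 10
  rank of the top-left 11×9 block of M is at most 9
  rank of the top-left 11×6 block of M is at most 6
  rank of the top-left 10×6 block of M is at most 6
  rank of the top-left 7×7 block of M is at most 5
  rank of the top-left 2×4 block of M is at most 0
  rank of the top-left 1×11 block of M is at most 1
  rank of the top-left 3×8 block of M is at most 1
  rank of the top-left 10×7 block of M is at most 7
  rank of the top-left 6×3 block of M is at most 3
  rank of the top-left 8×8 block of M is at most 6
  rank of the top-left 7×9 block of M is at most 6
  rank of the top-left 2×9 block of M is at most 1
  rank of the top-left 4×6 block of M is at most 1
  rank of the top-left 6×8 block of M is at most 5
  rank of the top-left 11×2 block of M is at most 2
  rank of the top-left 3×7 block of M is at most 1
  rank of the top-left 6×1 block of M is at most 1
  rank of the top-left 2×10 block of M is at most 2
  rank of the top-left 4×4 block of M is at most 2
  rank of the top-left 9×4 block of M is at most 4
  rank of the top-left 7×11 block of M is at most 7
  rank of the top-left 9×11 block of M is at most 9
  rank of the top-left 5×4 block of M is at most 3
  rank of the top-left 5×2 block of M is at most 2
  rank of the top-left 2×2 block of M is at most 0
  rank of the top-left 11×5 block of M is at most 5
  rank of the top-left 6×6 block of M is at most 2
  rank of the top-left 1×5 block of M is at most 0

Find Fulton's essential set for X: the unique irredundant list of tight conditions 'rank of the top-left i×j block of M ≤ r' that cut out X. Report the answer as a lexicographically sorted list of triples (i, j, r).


Rank table r_w(11×11) implied by the 39 constraints:

  R[1]: 0 0 0 0 0 0 0 0 0 0 1
  R[2]: 0 0 0 0 0 0 0 0 1 1 2
  R[3]: 1 1 1 1 1 1 1 1 2 2 3
  R[4]: 1 1 1 1 1 1 2 2 3 3 4
  R[5]: 1 2 2 2 2 2 3 3 4 4 5
  R[6]: 1 2 2 2 2 2 3 4 5 5 6
  R[7]: 1 2 3 3 3 3 4 5 6 6 7
  R[8]: 1 2 3 3 4 4 5 6 7 7 8
  R[9]: 1 2 3 3 4 5 6 7 8 8 9
  R[10]: 1 2 3 4 5 6 7 8 9 9 10
  R[11]: 1 2 3 4 5 6 7 8 9 10 11

the unique w with this rank table is (11, 9, 1, 7, 2, 8, 3, 5, 6, 4, 10).

|D(w)|=29, |Ess(w)|=5:

[(1, 10, 0), (2, 8, 0), (4, 6, 1), (6, 6, 2), (9, 4, 3)]


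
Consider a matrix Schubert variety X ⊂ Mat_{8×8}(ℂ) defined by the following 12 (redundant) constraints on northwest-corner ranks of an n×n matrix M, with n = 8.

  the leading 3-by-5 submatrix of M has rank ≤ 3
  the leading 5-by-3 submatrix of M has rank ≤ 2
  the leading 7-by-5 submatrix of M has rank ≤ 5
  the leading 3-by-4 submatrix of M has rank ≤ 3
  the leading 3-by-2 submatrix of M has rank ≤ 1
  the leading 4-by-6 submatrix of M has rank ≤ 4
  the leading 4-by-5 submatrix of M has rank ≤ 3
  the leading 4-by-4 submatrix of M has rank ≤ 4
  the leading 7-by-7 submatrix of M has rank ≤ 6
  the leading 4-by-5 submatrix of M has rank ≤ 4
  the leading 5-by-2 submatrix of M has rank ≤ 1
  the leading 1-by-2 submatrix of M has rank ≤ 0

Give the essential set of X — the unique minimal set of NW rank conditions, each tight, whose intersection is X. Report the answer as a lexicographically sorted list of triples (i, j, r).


The tightest implied rank at each (i,j), from the 12 conditions:

  R[1]: 0  0  1  1  1  1  1  1
  R[2]: 1  1  2  2  2  2  2  2
  R[3]: 1  1  2  3  3  3  3  3
  R[4]: 1  1  2  3  3  4  4  4
  R[5]: 1  1  2  3  4  5  5  5
  R[6]: 1  2  3  4  5  6  6  6
  R[7]: 1  2  3  4  5  6  6  7
  R[8]: 1  2  3  4  5  6  7  8

the unique w with this rank table is (3, 1, 4, 6, 5, 2, 8, 7).

ℓ(w)=7; the 4 essential cells (i,j,r):

[(1, 2, 0), (4, 5, 3), (5, 2, 1), (7, 7, 6)]


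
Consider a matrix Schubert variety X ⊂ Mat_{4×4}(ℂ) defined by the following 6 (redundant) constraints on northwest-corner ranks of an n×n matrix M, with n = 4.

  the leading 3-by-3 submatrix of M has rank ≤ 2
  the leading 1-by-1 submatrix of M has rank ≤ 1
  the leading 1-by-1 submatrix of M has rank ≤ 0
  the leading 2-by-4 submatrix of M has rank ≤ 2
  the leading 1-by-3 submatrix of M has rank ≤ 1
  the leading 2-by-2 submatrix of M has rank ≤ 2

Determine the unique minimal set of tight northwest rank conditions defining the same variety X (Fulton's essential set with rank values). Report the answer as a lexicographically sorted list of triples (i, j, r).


The tightest implied rank at each (i,j), from the 6 conditions:

  0, 1, 1, 1
  1, 2, 2, 2
  1, 2, 2, 3
  1, 2, 3, 4

the unique w with this rank table is (2, 1, 4, 3).

Rothe diagram D(w) (2 cells), 2 SE-corners (essential conditions):

[(1, 1, 0), (3, 3, 2)]


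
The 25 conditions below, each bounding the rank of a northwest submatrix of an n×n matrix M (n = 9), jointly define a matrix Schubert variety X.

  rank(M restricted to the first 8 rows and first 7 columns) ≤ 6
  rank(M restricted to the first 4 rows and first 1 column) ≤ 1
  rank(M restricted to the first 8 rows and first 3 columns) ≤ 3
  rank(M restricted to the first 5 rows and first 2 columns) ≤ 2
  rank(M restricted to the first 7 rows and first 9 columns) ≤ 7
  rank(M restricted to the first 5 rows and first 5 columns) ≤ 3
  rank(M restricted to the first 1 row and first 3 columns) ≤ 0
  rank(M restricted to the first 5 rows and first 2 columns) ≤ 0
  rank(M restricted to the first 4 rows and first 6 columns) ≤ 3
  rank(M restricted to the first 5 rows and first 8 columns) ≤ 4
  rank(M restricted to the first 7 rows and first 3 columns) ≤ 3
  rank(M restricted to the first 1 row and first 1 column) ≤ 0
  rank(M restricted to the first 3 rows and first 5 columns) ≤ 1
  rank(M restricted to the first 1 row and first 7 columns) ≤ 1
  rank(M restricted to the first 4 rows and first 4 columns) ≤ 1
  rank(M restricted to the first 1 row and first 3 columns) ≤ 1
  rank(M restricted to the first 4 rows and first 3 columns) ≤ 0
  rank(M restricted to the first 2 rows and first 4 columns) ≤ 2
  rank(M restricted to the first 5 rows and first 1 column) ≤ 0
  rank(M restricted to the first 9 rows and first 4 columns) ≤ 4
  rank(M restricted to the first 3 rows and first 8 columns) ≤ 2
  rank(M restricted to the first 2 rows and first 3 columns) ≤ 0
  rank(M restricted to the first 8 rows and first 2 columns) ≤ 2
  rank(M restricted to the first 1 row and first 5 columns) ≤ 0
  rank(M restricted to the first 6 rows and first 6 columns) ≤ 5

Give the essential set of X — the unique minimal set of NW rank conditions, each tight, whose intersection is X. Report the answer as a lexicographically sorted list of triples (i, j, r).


Recovering R(i,j) via the rank-extension bound from the 25 conditions:

  0 | 0 | 0 | 0 | 0 | 1 | 1 | 1 | 1
  0 | 0 | 0 | 1 | 1 | 2 | 2 | 2 | 2
  0 | 0 | 0 | 1 | 1 | 2 | 2 | 2 | 3
  0 | 0 | 0 | 1 | 2 | 3 | 3 | 3 | 4
  0 | 0 | 1 | 2 | 3 | 4 | 4 | 4 | 5
  1 | 1 | 2 | 3 | 4 | 5 | 5 | 5 | 6
  1 | 2 | 3 | 4 | 5 | 6 | 6 | 6 | 7
  1 | 2 | 3 | 4 | 5 | 6 | 6 | 7 | 8
  1 | 2 | 3 | 4 | 5 | 6 | 7 | 8 | 9

reading off 1-entries of Δ²R: w = (6, 4, 9, 5, 3, 1, 2, 8, 7).

Rothe diagram D(w) (20 cells), 6 SE-corners (essential conditions):

[(1, 5, 0), (3, 5, 1), (3, 8, 2), (4, 3, 0), (5, 2, 0), (8, 7, 6)]


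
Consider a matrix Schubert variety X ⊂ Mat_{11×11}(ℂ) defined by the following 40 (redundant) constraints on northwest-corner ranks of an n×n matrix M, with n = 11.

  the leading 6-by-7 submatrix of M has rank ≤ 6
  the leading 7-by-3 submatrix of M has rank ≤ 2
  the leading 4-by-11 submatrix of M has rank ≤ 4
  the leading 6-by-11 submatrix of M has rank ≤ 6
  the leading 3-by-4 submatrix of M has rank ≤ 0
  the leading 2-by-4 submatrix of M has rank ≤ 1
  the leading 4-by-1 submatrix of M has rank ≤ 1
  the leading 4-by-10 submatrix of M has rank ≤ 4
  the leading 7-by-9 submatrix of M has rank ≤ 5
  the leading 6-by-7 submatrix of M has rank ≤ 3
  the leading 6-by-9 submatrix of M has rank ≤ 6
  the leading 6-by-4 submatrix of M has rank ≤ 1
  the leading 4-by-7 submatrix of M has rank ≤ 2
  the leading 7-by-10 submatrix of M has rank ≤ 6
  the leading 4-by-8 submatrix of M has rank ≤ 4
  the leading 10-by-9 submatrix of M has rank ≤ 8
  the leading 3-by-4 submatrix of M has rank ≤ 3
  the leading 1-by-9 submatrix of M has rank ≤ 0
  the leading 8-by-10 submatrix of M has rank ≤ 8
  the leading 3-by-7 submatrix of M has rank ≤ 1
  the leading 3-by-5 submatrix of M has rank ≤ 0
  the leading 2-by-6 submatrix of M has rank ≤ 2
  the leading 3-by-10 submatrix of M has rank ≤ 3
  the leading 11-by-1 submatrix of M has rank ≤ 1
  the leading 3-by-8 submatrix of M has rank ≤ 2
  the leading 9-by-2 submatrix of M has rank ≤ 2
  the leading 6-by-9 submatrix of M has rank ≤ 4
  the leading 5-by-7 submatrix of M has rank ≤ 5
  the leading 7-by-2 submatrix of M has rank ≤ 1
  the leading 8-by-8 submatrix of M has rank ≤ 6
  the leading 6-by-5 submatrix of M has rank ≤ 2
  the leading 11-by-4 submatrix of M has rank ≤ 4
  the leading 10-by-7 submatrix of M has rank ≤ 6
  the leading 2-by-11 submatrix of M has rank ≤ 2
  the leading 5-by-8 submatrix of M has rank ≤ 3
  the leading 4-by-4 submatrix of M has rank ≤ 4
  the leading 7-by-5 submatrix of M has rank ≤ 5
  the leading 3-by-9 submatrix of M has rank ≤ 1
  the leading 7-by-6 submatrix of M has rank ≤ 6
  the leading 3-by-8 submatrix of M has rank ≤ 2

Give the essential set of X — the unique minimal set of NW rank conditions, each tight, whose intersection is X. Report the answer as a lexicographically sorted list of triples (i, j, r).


The tightest implied rank at each (i,j), from the 40 conditions:

  0, 0, 0, 0, 0, 0, 0, 0, 0, 1, 1
  0, 0, 0, 0, 0, 1, 1, 1, 1, 2, 2
  0, 0, 0, 0, 0, 1, 1, 1, 1, 2, 3
  1, 1, 1, 1, 1, 2, 2, 2, 2, 3, 4
  1, 1, 1, 1, 2, 3, 3, 3, 3, 4, 5
  1, 1, 1, 1, 2, 3, 3, 4, 4, 5, 6
  1, 1, 2, 2, 3, 4, 4, 5, 5, 6, 7
  1, 2, 3, 3, 4, 5, 5, 6, 6, 7, 8
  1, 2, 3, 4, 5, 6, 6, 7, 7, 8, 9
  1, 2, 3, 4, 5, 6, 6, 7, 8, 9, 10
  1, 2, 3, 4, 5, 6, 7, 8, 9, 10, 11

the unique w with this rank table is (10, 6, 11, 1, 5, 8, 3, 2, 4, 9, 7).

7 SE-corners of the 31-cell Rothe diagram give Ess(w):

[(1, 9, 0), (3, 5, 0), (3, 9, 1), (6, 4, 1), (6, 7, 3), (7, 2, 1), (10, 7, 6)]


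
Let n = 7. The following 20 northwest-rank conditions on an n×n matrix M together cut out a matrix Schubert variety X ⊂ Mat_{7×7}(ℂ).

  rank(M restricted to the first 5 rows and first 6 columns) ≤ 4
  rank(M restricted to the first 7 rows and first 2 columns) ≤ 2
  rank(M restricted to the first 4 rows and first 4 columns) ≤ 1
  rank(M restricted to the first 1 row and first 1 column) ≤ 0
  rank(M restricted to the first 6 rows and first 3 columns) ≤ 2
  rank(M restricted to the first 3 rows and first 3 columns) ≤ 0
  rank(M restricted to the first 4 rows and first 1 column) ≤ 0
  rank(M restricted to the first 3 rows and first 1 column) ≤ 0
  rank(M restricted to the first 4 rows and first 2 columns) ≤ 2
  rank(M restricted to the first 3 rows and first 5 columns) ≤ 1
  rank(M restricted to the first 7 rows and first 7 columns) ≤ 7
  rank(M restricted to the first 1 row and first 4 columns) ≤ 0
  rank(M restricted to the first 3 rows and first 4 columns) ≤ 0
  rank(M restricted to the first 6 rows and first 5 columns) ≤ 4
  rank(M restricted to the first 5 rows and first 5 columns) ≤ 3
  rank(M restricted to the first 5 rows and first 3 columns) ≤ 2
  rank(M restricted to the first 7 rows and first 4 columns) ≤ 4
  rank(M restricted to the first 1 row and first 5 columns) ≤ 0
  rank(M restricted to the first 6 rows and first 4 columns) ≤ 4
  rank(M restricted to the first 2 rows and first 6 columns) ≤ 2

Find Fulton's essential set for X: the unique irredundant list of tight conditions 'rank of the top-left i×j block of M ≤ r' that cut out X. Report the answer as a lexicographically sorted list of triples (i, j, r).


Propagating the 20 rank bounds to every northwest block:

  i=1: 0  0  0  0  0  1  1
  i=2: 0  0  0  0  1  2  2
  i=3: 0  0  0  0  1  2  3
  i=4: 0  1  1  1  2  3  4
  i=5: 1  2  2  2  3  4  5
  i=6: 1  2  2  3  4  5  6
  i=7: 1  2  3  4  5  6  7

hence w(1..7) = (6, 5, 7, 2, 1, 4, 3).

Fulton essential set (4 of the 15 Rothe cells):

[(1, 5, 0), (3, 4, 0), (4, 1, 0), (6, 3, 2)]


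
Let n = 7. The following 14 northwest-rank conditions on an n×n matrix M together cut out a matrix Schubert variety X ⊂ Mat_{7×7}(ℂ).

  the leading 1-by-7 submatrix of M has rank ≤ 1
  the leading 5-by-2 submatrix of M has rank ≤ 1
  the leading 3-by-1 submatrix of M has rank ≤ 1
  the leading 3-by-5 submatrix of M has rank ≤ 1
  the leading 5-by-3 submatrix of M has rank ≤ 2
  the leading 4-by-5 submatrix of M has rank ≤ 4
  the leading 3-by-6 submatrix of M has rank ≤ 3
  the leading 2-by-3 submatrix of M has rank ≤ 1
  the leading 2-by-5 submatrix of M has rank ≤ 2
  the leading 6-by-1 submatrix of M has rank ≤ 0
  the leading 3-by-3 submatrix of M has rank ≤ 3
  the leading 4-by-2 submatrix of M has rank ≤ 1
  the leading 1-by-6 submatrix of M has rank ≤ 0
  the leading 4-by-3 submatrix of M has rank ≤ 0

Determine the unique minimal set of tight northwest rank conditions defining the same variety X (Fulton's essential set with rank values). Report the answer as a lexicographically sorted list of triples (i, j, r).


Computing R[i][j] = min implied NW-rank bound (n=7, 14 conditions):

  row 1: 0 | 0 | 0 | 0 | 0 | 0 | 1
  row 2: 0 | 0 | 0 | 1 | 1 | 1 | 2
  row 3: 0 | 0 | 0 | 1 | 1 | 2 | 3
  row 4: 0 | 0 | 0 | 1 | 2 | 3 | 4
  row 5: 0 | 1 | 1 | 2 | 3 | 4 | 5
  row 6: 0 | 1 | 2 | 3 | 4 | 5 | 6
  row 7: 1 | 2 | 3 | 4 | 5 | 6 | 7

the unique w with this rank table is (7, 4, 6, 5, 2, 3, 1).

|D(w)|=18, |Ess(w)|=4:

[(1, 6, 0), (3, 5, 1), (4, 3, 0), (6, 1, 0)]


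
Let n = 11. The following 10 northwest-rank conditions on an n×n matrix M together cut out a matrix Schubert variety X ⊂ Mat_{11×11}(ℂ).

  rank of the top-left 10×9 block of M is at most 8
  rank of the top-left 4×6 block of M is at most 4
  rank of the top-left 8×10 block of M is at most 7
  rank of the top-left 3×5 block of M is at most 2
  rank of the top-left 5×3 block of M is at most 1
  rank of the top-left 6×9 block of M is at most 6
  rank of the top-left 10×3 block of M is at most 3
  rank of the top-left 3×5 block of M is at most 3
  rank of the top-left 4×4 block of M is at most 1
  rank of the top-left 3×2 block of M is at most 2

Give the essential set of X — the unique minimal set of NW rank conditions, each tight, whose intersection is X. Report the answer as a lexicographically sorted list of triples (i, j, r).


Recovering R(i,j) via the rank-extension bound from the 10 conditions:

  1  1  1  1  1  1  1  1  1  1  1
  1  1  1  1  2  2  2  2  2  2  2
  1  1  1  1  2  3  3  3  3  3  3
  1  1  1  1  2  3  4  4  4  4  4
  1  1  1  2  3  4  5  5  5  5  5
  1  2  2  3  4  5  6  6  6  6  6
  1  2  3  4  5  6  7  7  7  7  7
  1  2  3  4  5  6  7  7  7  7  8
  1  2  3  4  5  6  7  8  8  8  9
  1  2  3  4  5  6  7  8  8  9  10
  1  2  3  4  5  6  7  8  9  10  11

giving w = (1, 5, 6, 7, 4, 2, 3, 11, 8, 10, 9) via Δ²R.

Fulton essential set (4 of the 15 Rothe cells):

[(4, 4, 1), (5, 3, 1), (8, 10, 7), (10, 9, 8)]


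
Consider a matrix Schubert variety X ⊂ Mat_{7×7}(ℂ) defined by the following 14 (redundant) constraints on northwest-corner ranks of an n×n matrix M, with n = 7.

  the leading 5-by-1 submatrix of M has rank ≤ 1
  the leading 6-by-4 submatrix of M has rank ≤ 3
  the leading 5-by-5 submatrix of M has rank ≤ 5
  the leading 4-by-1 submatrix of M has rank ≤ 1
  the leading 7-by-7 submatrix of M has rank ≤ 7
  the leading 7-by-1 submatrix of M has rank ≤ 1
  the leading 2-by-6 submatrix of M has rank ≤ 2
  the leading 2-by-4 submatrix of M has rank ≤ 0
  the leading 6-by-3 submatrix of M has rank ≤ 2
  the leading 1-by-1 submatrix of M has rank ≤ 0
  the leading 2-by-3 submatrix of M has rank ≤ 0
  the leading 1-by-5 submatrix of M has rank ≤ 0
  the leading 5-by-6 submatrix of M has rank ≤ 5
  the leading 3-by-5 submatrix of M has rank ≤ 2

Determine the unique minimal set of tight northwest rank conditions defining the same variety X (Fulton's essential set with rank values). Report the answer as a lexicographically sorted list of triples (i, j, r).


Computing R[i][j] = min implied NW-rank bound (n=7, 14 conditions):

  row 1: 0  0  0  0  0  1  1
  row 2: 0  0  0  0  1  2  2
  row 3: 1  1  1  1  2  3  3
  row 4: 1  2  2  2  3  4  4
  row 5: 1  2  2  3  4  5  5
  row 6: 1  2  2  3  4  5  6
  row 7: 1  2  3  4  5  6  7

second differences of R give the permutation w = (6, 5, 1, 2, 4, 7, 3).

ℓ(w)=11; the 3 essential cells (i,j,r):

[(1, 5, 0), (2, 4, 0), (6, 3, 2)]


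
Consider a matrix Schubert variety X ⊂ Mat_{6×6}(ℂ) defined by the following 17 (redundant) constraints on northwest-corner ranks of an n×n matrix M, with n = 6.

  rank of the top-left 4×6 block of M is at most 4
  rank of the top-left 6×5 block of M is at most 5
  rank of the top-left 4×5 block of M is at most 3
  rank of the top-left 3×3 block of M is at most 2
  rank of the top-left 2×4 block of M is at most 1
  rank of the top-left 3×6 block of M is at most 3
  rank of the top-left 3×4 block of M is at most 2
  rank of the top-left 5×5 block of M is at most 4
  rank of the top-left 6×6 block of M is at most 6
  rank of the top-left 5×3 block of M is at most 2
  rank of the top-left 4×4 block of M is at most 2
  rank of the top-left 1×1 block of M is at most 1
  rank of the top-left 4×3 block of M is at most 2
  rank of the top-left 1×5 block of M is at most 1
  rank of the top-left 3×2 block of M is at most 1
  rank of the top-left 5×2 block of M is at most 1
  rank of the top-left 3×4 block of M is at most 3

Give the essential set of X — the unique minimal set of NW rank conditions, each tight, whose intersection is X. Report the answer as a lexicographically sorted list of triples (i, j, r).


The tightest implied rank at each (i,j), from the 17 conditions:

  R[1]: 1, 1, 1, 1, 1, 1
  R[2]: 1, 1, 1, 1, 2, 2
  R[3]: 1, 1, 2, 2, 3, 3
  R[4]: 1, 1, 2, 2, 3, 4
  R[5]: 1, 1, 2, 3, 4, 5
  R[6]: 1, 2, 3, 4, 5, 6

so w = (1, 5, 3, 6, 4, 2).

|D(w)|=7, |Ess(w)|=3:

[(2, 4, 1), (4, 4, 2), (5, 2, 1)]


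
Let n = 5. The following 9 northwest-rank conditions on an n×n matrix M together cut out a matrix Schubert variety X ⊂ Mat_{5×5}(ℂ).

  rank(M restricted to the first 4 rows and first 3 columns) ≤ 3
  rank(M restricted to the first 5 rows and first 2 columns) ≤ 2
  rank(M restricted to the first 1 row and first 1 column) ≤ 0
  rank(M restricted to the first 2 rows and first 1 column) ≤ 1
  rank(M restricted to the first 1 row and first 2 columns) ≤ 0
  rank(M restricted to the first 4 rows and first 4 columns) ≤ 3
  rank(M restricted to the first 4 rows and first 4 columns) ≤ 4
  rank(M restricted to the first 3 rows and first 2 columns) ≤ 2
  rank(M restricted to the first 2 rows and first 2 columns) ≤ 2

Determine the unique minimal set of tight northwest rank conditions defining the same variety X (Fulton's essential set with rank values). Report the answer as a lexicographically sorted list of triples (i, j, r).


Reconstructing r_w from the 9 given conditions:

  R[1]: 0 | 0 | 1 | 1 | 1
  R[2]: 1 | 1 | 2 | 2 | 2
  R[3]: 1 | 2 | 3 | 3 | 3
  R[4]: 1 | 2 | 3 | 3 | 4
  R[5]: 1 | 2 | 3 | 4 | 5

hence w(1..5) = (3, 1, 2, 5, 4).

2 SE-corners of the 3-cell Rothe diagram give Ess(w):

[(1, 2, 0), (4, 4, 3)]


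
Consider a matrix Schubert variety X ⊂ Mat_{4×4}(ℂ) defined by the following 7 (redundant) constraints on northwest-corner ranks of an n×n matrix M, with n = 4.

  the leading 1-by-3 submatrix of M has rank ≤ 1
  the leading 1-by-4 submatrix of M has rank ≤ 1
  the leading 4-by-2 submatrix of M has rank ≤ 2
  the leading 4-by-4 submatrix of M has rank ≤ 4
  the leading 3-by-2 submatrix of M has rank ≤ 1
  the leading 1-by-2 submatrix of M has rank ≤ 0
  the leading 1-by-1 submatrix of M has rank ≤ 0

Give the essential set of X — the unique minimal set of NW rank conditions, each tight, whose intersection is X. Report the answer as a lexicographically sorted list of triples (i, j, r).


Rank table r_w(4×4) implied by the 7 constraints:

  i=1: 0  0  1  1
  i=2: 1  1  2  2
  i=3: 1  1  2  3
  i=4: 1  2  3  4

hence w(1..4) = (3, 1, 4, 2).

Fulton essential set (2 of the 3 Rothe cells):

[(1, 2, 0), (3, 2, 1)]


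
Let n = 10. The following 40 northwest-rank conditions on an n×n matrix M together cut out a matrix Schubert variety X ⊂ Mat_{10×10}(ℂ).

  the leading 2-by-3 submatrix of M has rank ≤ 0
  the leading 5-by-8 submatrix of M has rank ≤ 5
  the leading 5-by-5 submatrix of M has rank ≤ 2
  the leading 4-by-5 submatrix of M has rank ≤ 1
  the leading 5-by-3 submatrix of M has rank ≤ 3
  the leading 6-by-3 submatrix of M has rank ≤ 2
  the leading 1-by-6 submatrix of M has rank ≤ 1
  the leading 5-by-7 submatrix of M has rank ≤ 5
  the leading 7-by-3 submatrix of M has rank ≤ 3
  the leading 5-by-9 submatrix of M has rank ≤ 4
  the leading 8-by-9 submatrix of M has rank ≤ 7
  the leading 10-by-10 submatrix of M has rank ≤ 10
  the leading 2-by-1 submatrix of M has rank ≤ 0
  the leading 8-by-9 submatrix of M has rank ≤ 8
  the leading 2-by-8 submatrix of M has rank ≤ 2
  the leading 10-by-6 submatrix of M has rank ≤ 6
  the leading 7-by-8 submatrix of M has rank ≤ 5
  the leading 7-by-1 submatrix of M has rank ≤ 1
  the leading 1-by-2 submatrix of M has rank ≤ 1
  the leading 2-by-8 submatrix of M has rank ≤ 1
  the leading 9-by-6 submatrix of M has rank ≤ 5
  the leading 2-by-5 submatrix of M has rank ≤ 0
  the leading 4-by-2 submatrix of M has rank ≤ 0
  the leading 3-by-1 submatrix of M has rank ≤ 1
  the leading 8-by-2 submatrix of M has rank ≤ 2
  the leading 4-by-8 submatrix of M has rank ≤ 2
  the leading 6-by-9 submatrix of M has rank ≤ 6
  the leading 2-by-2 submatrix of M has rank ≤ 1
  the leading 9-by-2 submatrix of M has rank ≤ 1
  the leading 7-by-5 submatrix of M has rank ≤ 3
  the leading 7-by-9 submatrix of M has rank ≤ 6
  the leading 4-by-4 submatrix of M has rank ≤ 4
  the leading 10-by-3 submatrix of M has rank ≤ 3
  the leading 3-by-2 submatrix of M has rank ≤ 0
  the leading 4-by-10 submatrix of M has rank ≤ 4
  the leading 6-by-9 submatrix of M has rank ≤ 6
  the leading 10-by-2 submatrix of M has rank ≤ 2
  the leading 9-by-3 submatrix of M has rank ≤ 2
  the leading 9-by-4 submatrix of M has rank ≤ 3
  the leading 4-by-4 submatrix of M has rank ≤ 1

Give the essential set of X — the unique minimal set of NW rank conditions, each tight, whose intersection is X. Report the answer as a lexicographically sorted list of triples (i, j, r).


Computing R[i][j] = min implied NW-rank bound (n=10, 40 conditions):

  i=1: 0 0 0 0 0 1 1 1 1 1
  i=2: 0 0 0 0 0 1 1 1 2 2
  i=3: 0 0 1 1 1 2 2 2 3 3
  i=4: 0 0 1 1 1 2 2 2 3 4
  i=5: 1 1 2 2 2 3 3 3 4 5
  i=6: 1 1 2 3 3 4 4 4 5 6
  i=7: 1 1 2 3 3 4 5 5 6 7
  i=8: 1 1 2 3 4 5 6 6 7 8
  i=9: 1 1 2 3 4 5 6 7 8 9
  i=10: 1 2 3 4 5 6 7 8 9 10

hence w(1..10) = (6, 9, 3, 10, 1, 4, 7, 5, 8, 2).

|D(w)|=25, |Ess(w)|=7:

[(2, 5, 0), (2, 8, 1), (4, 2, 0), (4, 5, 1), (4, 8, 2), (7, 5, 3), (9, 2, 1)]


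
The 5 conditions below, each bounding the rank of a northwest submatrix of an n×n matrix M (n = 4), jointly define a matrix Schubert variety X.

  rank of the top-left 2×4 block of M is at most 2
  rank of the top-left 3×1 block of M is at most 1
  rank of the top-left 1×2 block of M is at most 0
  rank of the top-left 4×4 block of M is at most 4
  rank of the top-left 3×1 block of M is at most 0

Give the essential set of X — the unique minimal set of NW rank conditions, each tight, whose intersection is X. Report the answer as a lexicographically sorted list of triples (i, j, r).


The tightest implied rank at each (i,j), from the 5 conditions:

  i=1: 0  0  1  1
  i=2: 0  1  2  2
  i=3: 0  1  2  3
  i=4: 1  2  3  4

hence w(1..4) = (3, 2, 4, 1).

D(w) has 4 cells with 2 SE-corners; essential set:

[(1, 2, 0), (3, 1, 0)]


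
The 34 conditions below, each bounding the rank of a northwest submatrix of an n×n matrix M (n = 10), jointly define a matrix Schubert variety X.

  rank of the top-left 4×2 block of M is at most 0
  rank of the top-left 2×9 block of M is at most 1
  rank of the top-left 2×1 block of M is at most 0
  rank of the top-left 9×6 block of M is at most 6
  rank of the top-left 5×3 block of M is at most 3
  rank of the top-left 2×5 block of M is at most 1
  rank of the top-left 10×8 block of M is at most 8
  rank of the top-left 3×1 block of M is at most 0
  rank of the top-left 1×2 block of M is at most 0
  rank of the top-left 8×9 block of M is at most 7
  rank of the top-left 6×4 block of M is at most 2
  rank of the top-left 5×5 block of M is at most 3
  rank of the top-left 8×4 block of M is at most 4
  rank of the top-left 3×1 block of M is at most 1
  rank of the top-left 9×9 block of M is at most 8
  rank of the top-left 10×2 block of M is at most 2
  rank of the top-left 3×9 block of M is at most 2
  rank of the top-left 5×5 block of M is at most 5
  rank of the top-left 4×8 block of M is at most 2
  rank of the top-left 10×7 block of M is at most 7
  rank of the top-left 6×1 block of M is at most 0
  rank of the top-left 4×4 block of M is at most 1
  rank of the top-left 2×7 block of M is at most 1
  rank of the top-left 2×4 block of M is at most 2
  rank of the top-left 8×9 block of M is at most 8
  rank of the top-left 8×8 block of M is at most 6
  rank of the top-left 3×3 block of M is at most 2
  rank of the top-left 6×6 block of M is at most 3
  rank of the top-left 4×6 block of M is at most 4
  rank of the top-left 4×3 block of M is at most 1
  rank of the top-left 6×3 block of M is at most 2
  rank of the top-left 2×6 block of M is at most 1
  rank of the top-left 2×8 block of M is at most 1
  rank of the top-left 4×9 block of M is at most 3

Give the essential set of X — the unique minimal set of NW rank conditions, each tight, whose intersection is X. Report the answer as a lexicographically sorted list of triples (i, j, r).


Reconstructing r_w from the 34 given conditions:

  0 | 0 | 1 | 1 | 1 | 1 | 1 | 1 | 1 | 1
  0 | 0 | 1 | 1 | 1 | 1 | 1 | 1 | 1 | 2
  0 | 0 | 1 | 1 | 2 | 2 | 2 | 2 | 2 | 3
  0 | 0 | 1 | 1 | 2 | 2 | 2 | 2 | 3 | 4
  0 | 1 | 2 | 2 | 3 | 3 | 3 | 3 | 4 | 5
  0 | 1 | 2 | 2 | 3 | 3 | 4 | 4 | 5 | 6
  1 | 2 | 3 | 3 | 4 | 4 | 5 | 5 | 6 | 7
  1 | 2 | 3 | 4 | 5 | 5 | 6 | 6 | 7 | 8
  1 | 2 | 3 | 4 | 5 | 6 | 7 | 7 | 8 | 9
  1 | 2 | 3 | 4 | 5 | 6 | 7 | 8 | 9 | 10

giving w = (3, 10, 5, 9, 2, 7, 1, 4, 6, 8) via Δ²R.

Rothe diagram D(w) (23 cells), 7 SE-corners (essential conditions):

[(2, 9, 1), (4, 2, 0), (4, 4, 1), (4, 8, 2), (6, 1, 0), (6, 4, 2), (6, 6, 3)]


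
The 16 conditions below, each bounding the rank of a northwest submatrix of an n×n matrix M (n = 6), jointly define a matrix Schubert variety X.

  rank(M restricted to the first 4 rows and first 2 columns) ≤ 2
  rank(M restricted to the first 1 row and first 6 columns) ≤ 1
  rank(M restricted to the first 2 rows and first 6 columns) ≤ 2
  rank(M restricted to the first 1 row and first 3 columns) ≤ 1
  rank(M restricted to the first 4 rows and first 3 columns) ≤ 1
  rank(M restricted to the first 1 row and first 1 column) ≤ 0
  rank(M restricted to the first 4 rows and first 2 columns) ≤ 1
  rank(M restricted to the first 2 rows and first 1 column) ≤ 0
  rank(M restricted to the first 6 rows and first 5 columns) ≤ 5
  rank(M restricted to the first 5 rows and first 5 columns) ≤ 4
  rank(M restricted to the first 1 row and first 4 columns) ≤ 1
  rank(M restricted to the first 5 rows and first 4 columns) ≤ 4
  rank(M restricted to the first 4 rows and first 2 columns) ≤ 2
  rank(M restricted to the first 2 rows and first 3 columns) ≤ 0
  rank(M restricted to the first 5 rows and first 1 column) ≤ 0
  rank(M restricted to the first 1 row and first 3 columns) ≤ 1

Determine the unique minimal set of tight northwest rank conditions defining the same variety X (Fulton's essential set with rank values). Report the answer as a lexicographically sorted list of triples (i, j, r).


Rank table r_w(6×6) implied by the 16 constraints:

  i=1: 0 0 0 1 1 1
  i=2: 0 0 0 1 2 2
  i=3: 0 1 1 2 3 3
  i=4: 0 1 1 2 3 4
  i=5: 0 1 2 3 4 5
  i=6: 1 2 3 4 5 6

the unique w with this rank table is (4, 5, 2, 6, 3, 1).

ℓ(w)=10; the 3 essential cells (i,j,r):

[(2, 3, 0), (4, 3, 1), (5, 1, 0)]


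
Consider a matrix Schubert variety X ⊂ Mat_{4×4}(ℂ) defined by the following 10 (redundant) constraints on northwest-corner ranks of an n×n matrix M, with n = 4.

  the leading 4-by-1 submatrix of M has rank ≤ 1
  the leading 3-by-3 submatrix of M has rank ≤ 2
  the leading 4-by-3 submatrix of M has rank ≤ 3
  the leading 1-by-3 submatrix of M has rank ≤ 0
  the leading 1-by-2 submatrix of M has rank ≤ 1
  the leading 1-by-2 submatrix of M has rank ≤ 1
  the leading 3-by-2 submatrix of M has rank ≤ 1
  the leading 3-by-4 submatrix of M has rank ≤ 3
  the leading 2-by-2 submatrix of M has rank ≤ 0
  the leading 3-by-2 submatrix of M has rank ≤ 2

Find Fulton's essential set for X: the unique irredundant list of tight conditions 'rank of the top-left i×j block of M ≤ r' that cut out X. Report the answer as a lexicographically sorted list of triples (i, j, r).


Recovering R(i,j) via the rank-extension bound from the 10 conditions:

  i=1: 0, 0, 0, 1
  i=2: 0, 0, 1, 2
  i=3: 1, 1, 2, 3
  i=4: 1, 2, 3, 4

reading off 1-entries of Δ²R: w = (4, 3, 1, 2).

|D(w)|=5, |Ess(w)|=2:

[(1, 3, 0), (2, 2, 0)]


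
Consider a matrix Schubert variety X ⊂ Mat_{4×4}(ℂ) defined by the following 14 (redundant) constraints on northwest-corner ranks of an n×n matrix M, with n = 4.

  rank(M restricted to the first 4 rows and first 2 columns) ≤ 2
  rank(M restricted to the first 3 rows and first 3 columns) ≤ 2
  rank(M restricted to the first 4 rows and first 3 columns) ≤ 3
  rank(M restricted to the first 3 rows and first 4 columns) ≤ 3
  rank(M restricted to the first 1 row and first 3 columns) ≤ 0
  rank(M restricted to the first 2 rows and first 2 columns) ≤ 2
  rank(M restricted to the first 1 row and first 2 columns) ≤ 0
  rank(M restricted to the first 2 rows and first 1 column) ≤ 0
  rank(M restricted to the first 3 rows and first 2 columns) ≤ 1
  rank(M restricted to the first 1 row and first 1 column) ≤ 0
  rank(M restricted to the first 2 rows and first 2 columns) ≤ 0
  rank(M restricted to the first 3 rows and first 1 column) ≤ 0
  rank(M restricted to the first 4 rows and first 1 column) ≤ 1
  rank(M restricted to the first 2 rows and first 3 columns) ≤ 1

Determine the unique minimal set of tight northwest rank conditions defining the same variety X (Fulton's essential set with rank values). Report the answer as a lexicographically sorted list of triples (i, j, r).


Recovering R(i,j) via the rank-extension bound from the 14 conditions:

  i=1: 0  0  0  1
  i=2: 0  0  1  2
  i=3: 0  1  2  3
  i=4: 1  2  3  4

giving w = (4, 3, 2, 1) via Δ²R.

D(w) has 6 cells with 3 SE-corners; essential set:

[(1, 3, 0), (2, 2, 0), (3, 1, 0)]


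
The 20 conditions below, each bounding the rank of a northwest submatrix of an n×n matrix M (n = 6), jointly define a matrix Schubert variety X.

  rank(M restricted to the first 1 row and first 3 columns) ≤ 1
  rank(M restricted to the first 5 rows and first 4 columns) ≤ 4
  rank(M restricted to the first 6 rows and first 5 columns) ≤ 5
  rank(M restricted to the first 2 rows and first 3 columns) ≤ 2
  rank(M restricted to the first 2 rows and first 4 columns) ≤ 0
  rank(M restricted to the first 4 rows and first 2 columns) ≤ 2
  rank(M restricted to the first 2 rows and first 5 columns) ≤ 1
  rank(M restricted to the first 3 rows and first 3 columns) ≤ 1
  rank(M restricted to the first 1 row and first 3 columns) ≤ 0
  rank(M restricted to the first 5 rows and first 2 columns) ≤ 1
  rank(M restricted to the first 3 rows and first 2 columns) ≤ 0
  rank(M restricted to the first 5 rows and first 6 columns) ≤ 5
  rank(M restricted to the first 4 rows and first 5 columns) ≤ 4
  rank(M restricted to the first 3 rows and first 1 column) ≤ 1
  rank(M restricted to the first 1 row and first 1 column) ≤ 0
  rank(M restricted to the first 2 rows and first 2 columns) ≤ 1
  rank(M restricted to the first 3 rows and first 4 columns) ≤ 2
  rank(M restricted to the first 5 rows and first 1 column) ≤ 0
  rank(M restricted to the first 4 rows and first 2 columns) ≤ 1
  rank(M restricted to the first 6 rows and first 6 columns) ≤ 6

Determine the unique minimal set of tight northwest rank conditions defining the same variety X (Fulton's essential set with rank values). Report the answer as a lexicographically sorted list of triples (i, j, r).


Recovering R(i,j) via the rank-extension bound from the 20 conditions:

  R[1]: 0, 0, 0, 0, 1, 1
  R[2]: 0, 0, 0, 0, 1, 2
  R[3]: 0, 0, 1, 1, 2, 3
  R[4]: 0, 1, 2, 2, 3, 4
  R[5]: 0, 1, 2, 3, 4, 5
  R[6]: 1, 2, 3, 4, 5, 6

so w = (5, 6, 3, 2, 4, 1).

Fulton essential set (3 of the 12 Rothe cells):

[(2, 4, 0), (3, 2, 0), (5, 1, 0)]


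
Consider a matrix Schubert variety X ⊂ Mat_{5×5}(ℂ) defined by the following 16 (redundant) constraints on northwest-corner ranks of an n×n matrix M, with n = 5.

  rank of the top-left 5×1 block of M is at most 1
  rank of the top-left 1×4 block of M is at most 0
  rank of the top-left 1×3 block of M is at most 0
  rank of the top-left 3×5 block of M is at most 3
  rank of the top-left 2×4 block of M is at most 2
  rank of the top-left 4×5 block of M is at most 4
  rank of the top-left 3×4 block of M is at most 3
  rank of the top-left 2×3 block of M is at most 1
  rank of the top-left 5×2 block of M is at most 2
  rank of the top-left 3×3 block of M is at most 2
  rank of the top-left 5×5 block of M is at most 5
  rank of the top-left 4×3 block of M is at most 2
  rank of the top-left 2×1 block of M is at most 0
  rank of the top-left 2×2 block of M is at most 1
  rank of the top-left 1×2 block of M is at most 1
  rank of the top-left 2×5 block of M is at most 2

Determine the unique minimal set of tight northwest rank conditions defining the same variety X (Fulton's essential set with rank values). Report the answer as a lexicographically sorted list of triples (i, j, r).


Recovering R(i,j) via the rank-extension bound from the 16 conditions:

  R[1]: 0, 0, 0, 0, 1
  R[2]: 0, 1, 1, 1, 2
  R[3]: 1, 2, 2, 2, 3
  R[4]: 1, 2, 2, 3, 4
  R[5]: 1, 2, 3, 4, 5

so w = (5, 2, 1, 4, 3).

Fulton essential set (3 of the 6 Rothe cells):

[(1, 4, 0), (2, 1, 0), (4, 3, 2)]


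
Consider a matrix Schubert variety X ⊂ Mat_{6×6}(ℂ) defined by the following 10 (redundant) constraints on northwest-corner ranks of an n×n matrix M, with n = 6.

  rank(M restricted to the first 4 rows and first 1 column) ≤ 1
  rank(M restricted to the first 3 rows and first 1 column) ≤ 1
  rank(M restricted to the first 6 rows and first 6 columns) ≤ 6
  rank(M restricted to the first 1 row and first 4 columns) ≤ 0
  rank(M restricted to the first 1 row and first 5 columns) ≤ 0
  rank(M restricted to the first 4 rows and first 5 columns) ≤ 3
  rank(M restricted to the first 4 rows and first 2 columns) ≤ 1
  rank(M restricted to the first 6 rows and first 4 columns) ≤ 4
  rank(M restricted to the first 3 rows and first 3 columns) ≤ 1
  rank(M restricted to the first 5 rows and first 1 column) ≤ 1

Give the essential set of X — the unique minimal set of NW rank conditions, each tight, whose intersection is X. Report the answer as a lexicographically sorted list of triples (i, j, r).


Recovering R(i,j) via the rank-extension bound from the 10 conditions:

  0 | 0 | 0 | 0 | 0 | 1
  1 | 1 | 1 | 1 | 1 | 2
  1 | 1 | 1 | 2 | 2 | 3
  1 | 1 | 2 | 3 | 3 | 4
  1 | 2 | 3 | 4 | 4 | 5
  1 | 2 | 3 | 4 | 5 | 6

the unique w with this rank table is (6, 1, 4, 3, 2, 5).

Rothe diagram D(w) (8 cells), 3 SE-corners (essential conditions):

[(1, 5, 0), (3, 3, 1), (4, 2, 1)]


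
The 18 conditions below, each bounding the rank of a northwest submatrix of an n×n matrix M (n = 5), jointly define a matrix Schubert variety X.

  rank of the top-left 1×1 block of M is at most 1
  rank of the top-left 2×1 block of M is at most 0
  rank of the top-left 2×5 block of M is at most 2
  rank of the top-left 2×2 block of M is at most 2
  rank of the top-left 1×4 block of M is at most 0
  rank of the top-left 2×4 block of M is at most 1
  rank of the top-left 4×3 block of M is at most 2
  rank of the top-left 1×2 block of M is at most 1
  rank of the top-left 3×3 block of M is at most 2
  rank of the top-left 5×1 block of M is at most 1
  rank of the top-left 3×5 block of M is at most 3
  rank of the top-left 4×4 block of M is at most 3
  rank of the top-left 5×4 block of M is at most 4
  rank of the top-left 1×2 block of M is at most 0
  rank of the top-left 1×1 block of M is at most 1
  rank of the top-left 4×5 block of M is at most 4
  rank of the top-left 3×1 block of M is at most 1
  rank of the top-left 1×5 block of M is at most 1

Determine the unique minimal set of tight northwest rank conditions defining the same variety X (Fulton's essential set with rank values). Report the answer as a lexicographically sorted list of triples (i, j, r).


Recovering R(i,j) via the rank-extension bound from the 18 conditions:

  0 0 0 0 1
  0 1 1 1 2
  1 2 2 2 3
  1 2 2 3 4
  1 2 3 4 5

giving w = (5, 2, 1, 4, 3) via Δ²R.

3 SE-corners of the 6-cell Rothe diagram give Ess(w):

[(1, 4, 0), (2, 1, 0), (4, 3, 2)]


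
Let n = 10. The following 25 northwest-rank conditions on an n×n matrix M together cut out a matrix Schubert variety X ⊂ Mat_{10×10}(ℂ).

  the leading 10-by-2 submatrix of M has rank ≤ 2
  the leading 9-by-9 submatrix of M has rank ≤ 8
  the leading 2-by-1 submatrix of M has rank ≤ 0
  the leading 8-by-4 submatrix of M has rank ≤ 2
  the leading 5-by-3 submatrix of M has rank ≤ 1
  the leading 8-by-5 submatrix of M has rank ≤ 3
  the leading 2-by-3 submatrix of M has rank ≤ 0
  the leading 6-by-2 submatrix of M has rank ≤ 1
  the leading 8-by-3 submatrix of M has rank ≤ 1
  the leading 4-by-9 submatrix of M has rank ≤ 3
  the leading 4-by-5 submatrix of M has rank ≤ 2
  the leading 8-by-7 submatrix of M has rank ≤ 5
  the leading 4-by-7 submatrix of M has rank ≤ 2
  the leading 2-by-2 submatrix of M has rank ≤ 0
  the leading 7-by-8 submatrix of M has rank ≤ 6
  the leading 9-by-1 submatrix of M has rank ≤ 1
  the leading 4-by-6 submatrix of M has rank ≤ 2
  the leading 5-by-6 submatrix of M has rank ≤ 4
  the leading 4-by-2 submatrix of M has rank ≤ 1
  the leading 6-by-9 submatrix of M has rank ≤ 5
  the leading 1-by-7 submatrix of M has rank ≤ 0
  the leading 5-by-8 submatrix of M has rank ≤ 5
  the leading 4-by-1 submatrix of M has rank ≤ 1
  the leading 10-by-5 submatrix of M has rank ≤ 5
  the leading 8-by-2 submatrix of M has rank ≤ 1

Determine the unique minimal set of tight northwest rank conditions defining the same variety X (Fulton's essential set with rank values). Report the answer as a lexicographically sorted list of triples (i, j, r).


Recovering R(i,j) via the rank-extension bound from the 25 conditions:

  0  0  0  0  0  0  0  1  1  1
  0  0  0  1  1  1  1  2  2  2
  1  1  1  2  2  2  2  3  3  3
  1  1  1  2  2  2  2  3  3  4
  1  1  1  2  3  3  3  4  4  5
  1  1  1  2  3  4  4  5  5  6
  1  1  1  2  3  4  5  6  6  7
  1  1  1  2  3  4  5  6  7  8
  1  2  2  3  4  5  6  7  8  9
  1  2  3  4  5  6  7  8  9  10

giving w = (8, 4, 1, 10, 5, 6, 7, 9, 2, 3) via Δ²R.

Fulton essential set (5 of the 24 Rothe cells):

[(1, 7, 0), (2, 3, 0), (4, 7, 2), (4, 9, 3), (8, 3, 1)]
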